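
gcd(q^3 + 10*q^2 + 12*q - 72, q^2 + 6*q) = q + 6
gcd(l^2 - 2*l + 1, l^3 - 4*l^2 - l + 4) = l - 1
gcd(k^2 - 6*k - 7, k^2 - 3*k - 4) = k + 1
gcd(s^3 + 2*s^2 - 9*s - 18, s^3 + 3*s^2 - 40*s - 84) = s + 2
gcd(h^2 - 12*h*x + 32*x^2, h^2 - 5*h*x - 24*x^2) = -h + 8*x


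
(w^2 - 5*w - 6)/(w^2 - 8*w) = (w^2 - 5*w - 6)/(w*(w - 8))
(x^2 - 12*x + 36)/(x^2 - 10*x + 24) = (x - 6)/(x - 4)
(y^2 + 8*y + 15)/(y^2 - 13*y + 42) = (y^2 + 8*y + 15)/(y^2 - 13*y + 42)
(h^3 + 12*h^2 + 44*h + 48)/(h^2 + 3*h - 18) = (h^2 + 6*h + 8)/(h - 3)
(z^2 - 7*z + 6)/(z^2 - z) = (z - 6)/z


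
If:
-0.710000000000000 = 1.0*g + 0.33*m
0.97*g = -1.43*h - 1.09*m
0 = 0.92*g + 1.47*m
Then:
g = -0.89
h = 0.18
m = 0.56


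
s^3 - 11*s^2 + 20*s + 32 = (s - 8)*(s - 4)*(s + 1)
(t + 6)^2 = t^2 + 12*t + 36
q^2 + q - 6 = (q - 2)*(q + 3)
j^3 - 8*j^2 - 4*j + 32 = (j - 8)*(j - 2)*(j + 2)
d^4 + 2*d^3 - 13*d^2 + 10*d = d*(d - 2)*(d - 1)*(d + 5)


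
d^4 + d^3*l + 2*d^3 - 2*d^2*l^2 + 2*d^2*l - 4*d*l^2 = d*(d + 2)*(d - l)*(d + 2*l)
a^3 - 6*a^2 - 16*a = a*(a - 8)*(a + 2)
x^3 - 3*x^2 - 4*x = x*(x - 4)*(x + 1)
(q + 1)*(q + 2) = q^2 + 3*q + 2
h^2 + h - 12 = (h - 3)*(h + 4)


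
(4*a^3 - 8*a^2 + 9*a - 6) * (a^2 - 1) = 4*a^5 - 8*a^4 + 5*a^3 + 2*a^2 - 9*a + 6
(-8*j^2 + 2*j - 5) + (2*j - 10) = -8*j^2 + 4*j - 15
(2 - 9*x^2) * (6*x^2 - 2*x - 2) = -54*x^4 + 18*x^3 + 30*x^2 - 4*x - 4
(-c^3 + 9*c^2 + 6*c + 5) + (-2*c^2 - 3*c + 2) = -c^3 + 7*c^2 + 3*c + 7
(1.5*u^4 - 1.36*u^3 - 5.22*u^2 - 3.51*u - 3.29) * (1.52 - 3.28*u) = -4.92*u^5 + 6.7408*u^4 + 15.0544*u^3 + 3.5784*u^2 + 5.456*u - 5.0008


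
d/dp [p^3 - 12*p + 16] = 3*p^2 - 12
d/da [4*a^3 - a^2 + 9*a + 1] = 12*a^2 - 2*a + 9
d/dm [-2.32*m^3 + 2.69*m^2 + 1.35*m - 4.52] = -6.96*m^2 + 5.38*m + 1.35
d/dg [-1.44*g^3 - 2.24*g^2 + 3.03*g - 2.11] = -4.32*g^2 - 4.48*g + 3.03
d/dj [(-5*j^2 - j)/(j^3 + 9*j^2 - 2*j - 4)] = (5*j^4 + 2*j^3 + 19*j^2 + 40*j + 4)/(j^6 + 18*j^5 + 77*j^4 - 44*j^3 - 68*j^2 + 16*j + 16)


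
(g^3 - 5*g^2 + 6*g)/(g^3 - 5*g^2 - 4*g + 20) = g*(g - 3)/(g^2 - 3*g - 10)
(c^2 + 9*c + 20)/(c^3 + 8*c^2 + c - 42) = (c^2 + 9*c + 20)/(c^3 + 8*c^2 + c - 42)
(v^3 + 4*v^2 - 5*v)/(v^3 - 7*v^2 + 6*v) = (v + 5)/(v - 6)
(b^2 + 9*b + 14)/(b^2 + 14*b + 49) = (b + 2)/(b + 7)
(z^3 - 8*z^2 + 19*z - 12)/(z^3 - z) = (z^2 - 7*z + 12)/(z*(z + 1))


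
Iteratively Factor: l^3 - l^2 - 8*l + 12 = (l + 3)*(l^2 - 4*l + 4) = (l - 2)*(l + 3)*(l - 2)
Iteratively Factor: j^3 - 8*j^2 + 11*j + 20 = (j - 4)*(j^2 - 4*j - 5) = (j - 5)*(j - 4)*(j + 1)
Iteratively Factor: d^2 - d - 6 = (d + 2)*(d - 3)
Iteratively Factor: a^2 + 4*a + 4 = (a + 2)*(a + 2)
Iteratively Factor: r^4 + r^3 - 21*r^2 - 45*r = (r)*(r^3 + r^2 - 21*r - 45) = r*(r + 3)*(r^2 - 2*r - 15) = r*(r + 3)^2*(r - 5)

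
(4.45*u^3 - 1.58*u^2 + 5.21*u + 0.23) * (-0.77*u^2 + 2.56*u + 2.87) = -3.4265*u^5 + 12.6086*u^4 + 4.715*u^3 + 8.6259*u^2 + 15.5415*u + 0.6601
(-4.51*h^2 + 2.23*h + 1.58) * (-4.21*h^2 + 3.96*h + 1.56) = 18.9871*h^4 - 27.2479*h^3 - 4.8566*h^2 + 9.7356*h + 2.4648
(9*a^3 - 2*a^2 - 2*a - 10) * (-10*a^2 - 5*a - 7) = -90*a^5 - 25*a^4 - 33*a^3 + 124*a^2 + 64*a + 70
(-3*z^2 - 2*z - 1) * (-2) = 6*z^2 + 4*z + 2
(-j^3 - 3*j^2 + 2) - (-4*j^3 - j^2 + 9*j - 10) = 3*j^3 - 2*j^2 - 9*j + 12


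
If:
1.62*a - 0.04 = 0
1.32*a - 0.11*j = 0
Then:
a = 0.02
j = 0.30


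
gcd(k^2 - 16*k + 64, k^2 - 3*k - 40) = k - 8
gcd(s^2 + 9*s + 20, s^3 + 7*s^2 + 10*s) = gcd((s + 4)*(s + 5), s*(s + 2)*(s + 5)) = s + 5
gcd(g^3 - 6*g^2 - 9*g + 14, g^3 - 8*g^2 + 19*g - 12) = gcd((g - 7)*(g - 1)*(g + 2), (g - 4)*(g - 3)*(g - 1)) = g - 1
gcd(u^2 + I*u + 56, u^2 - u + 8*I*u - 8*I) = u + 8*I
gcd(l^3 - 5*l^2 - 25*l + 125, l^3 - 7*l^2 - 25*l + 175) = l^2 - 25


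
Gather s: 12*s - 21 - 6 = 12*s - 27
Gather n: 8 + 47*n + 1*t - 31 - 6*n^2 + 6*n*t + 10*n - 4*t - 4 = -6*n^2 + n*(6*t + 57) - 3*t - 27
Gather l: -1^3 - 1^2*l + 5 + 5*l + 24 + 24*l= 28*l + 28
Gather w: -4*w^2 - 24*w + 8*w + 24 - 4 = -4*w^2 - 16*w + 20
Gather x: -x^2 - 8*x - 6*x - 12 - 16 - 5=-x^2 - 14*x - 33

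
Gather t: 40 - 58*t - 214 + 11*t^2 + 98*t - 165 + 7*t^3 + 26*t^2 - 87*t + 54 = 7*t^3 + 37*t^2 - 47*t - 285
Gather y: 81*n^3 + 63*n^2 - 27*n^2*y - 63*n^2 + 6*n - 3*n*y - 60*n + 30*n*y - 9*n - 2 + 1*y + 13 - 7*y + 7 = 81*n^3 - 63*n + y*(-27*n^2 + 27*n - 6) + 18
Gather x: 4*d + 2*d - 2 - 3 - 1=6*d - 6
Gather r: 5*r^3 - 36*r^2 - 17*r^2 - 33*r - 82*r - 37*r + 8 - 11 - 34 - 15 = 5*r^3 - 53*r^2 - 152*r - 52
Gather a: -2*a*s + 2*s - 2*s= -2*a*s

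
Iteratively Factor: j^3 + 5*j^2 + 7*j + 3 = (j + 1)*(j^2 + 4*j + 3) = (j + 1)^2*(j + 3)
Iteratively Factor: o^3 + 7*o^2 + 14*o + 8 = (o + 2)*(o^2 + 5*o + 4) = (o + 1)*(o + 2)*(o + 4)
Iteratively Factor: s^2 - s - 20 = (s - 5)*(s + 4)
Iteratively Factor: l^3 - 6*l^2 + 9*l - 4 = (l - 1)*(l^2 - 5*l + 4) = (l - 4)*(l - 1)*(l - 1)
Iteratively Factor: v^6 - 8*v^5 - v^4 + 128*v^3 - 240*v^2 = (v)*(v^5 - 8*v^4 - v^3 + 128*v^2 - 240*v) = v^2*(v^4 - 8*v^3 - v^2 + 128*v - 240) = v^2*(v + 4)*(v^3 - 12*v^2 + 47*v - 60) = v^2*(v - 3)*(v + 4)*(v^2 - 9*v + 20) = v^2*(v - 5)*(v - 3)*(v + 4)*(v - 4)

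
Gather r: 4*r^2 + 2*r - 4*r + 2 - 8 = 4*r^2 - 2*r - 6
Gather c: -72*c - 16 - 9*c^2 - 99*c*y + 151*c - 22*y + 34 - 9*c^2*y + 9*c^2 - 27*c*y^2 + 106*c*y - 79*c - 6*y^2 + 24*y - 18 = -9*c^2*y + c*(-27*y^2 + 7*y) - 6*y^2 + 2*y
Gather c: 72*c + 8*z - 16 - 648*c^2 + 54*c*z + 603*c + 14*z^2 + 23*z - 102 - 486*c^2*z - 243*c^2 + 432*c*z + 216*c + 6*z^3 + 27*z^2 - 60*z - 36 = c^2*(-486*z - 891) + c*(486*z + 891) + 6*z^3 + 41*z^2 - 29*z - 154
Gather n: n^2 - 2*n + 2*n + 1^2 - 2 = n^2 - 1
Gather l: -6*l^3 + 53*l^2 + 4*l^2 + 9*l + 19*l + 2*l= -6*l^3 + 57*l^2 + 30*l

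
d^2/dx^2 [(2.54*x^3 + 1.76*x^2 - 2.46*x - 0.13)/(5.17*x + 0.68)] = (135.782812*x^3 + 53.5777440000001*x^2 + 7.04697599999997*x + 11.974886)/(138.188413*x^3 + 54.526956*x^2 + 7.171824*x + 0.314432)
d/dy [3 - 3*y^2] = -6*y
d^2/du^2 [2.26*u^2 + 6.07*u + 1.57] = 4.52000000000000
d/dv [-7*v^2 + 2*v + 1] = 2 - 14*v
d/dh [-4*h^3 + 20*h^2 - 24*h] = -12*h^2 + 40*h - 24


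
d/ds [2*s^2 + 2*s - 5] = 4*s + 2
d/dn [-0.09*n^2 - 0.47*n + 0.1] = -0.18*n - 0.47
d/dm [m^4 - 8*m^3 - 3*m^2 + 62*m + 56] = 4*m^3 - 24*m^2 - 6*m + 62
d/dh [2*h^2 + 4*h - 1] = 4*h + 4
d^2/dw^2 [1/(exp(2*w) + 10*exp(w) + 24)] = 2*(4*(exp(w) + 5)^2*exp(w) - (2*exp(w) + 5)*(exp(2*w) + 10*exp(w) + 24))*exp(w)/(exp(2*w) + 10*exp(w) + 24)^3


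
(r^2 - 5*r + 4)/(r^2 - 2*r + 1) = (r - 4)/(r - 1)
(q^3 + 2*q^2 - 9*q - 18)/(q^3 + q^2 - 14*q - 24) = (q - 3)/(q - 4)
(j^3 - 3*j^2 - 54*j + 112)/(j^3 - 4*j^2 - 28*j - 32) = (j^2 + 5*j - 14)/(j^2 + 4*j + 4)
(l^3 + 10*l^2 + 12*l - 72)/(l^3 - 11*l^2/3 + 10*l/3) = 3*(l^2 + 12*l + 36)/(l*(3*l - 5))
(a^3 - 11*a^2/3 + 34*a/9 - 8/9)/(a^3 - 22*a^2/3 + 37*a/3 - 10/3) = (a - 4/3)/(a - 5)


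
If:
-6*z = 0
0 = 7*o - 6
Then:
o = 6/7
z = 0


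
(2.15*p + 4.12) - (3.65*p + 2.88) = 1.24 - 1.5*p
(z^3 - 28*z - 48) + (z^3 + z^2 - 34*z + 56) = 2*z^3 + z^2 - 62*z + 8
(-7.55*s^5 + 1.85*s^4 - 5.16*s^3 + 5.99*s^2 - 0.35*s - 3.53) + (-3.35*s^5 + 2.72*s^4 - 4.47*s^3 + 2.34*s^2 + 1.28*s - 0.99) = -10.9*s^5 + 4.57*s^4 - 9.63*s^3 + 8.33*s^2 + 0.93*s - 4.52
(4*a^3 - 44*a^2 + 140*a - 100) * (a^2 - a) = 4*a^5 - 48*a^4 + 184*a^3 - 240*a^2 + 100*a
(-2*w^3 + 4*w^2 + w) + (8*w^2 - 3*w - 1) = -2*w^3 + 12*w^2 - 2*w - 1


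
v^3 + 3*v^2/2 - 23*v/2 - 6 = (v - 3)*(v + 1/2)*(v + 4)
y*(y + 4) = y^2 + 4*y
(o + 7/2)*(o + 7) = o^2 + 21*o/2 + 49/2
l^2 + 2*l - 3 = (l - 1)*(l + 3)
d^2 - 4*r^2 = (d - 2*r)*(d + 2*r)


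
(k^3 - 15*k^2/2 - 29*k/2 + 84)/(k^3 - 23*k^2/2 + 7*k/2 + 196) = (k - 3)/(k - 7)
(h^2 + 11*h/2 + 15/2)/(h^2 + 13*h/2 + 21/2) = (2*h + 5)/(2*h + 7)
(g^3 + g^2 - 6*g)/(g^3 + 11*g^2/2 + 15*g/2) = 2*(g - 2)/(2*g + 5)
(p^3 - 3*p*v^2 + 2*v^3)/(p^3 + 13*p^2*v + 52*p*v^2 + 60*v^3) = (p^2 - 2*p*v + v^2)/(p^2 + 11*p*v + 30*v^2)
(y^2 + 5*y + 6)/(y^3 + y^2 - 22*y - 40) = (y + 3)/(y^2 - y - 20)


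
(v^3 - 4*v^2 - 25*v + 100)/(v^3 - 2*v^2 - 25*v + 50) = (v - 4)/(v - 2)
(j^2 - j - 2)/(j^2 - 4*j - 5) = (j - 2)/(j - 5)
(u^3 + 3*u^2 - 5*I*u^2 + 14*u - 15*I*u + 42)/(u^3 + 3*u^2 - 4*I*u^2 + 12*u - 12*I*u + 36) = (u - 7*I)/(u - 6*I)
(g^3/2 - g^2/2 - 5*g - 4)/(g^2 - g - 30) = (-g^3 + g^2 + 10*g + 8)/(2*(-g^2 + g + 30))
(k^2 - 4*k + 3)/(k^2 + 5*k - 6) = (k - 3)/(k + 6)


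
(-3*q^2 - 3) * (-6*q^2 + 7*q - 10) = 18*q^4 - 21*q^3 + 48*q^2 - 21*q + 30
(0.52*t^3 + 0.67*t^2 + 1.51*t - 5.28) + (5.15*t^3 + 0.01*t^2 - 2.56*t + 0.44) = 5.67*t^3 + 0.68*t^2 - 1.05*t - 4.84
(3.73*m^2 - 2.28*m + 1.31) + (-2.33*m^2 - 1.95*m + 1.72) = 1.4*m^2 - 4.23*m + 3.03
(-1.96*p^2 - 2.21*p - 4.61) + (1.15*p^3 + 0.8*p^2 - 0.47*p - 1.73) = 1.15*p^3 - 1.16*p^2 - 2.68*p - 6.34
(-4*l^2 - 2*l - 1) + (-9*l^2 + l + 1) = -13*l^2 - l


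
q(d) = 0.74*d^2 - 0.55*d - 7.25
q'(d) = 1.48*d - 0.55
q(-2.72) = -0.28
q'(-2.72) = -4.58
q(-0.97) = -6.02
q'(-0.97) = -1.99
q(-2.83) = 0.23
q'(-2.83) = -4.74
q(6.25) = 18.22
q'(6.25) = 8.70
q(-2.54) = -1.08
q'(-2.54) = -4.31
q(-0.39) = -6.92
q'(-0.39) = -1.13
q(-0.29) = -7.03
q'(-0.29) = -0.98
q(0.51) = -7.34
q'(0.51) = 0.20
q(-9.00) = 57.64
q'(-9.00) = -13.87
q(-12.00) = 105.91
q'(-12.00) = -18.31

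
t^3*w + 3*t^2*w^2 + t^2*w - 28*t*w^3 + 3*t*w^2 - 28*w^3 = (t - 4*w)*(t + 7*w)*(t*w + w)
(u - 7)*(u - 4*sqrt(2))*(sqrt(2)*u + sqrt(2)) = sqrt(2)*u^3 - 6*sqrt(2)*u^2 - 8*u^2 - 7*sqrt(2)*u + 48*u + 56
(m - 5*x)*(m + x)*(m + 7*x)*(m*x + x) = m^4*x + 3*m^3*x^2 + m^3*x - 33*m^2*x^3 + 3*m^2*x^2 - 35*m*x^4 - 33*m*x^3 - 35*x^4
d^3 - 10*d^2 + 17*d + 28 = (d - 7)*(d - 4)*(d + 1)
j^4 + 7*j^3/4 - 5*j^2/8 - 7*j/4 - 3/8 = (j - 1)*(j + 1/4)*(j + 1)*(j + 3/2)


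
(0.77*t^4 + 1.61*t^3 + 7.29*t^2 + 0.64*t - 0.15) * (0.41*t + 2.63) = 0.3157*t^5 + 2.6852*t^4 + 7.2232*t^3 + 19.4351*t^2 + 1.6217*t - 0.3945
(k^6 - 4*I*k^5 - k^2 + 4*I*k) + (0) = k^6 - 4*I*k^5 - k^2 + 4*I*k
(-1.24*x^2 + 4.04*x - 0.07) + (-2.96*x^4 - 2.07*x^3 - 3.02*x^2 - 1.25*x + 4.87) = -2.96*x^4 - 2.07*x^3 - 4.26*x^2 + 2.79*x + 4.8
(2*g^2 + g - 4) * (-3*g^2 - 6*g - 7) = -6*g^4 - 15*g^3 - 8*g^2 + 17*g + 28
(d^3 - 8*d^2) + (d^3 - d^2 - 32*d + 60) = 2*d^3 - 9*d^2 - 32*d + 60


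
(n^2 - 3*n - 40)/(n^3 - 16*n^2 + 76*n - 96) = (n + 5)/(n^2 - 8*n + 12)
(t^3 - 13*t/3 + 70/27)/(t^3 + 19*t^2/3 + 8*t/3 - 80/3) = (9*t^2 + 15*t - 14)/(9*(t^2 + 8*t + 16))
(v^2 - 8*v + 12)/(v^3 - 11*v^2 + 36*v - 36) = 1/(v - 3)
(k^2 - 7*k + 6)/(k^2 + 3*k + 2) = (k^2 - 7*k + 6)/(k^2 + 3*k + 2)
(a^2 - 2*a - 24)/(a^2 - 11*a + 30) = (a + 4)/(a - 5)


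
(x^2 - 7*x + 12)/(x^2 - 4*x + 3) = (x - 4)/(x - 1)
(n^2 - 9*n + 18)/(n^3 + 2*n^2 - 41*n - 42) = (n - 3)/(n^2 + 8*n + 7)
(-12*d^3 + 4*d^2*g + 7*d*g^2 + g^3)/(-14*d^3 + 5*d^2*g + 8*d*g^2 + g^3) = (6*d + g)/(7*d + g)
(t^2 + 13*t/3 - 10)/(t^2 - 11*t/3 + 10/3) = (t + 6)/(t - 2)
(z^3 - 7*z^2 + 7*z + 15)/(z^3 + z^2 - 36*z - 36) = (z^2 - 8*z + 15)/(z^2 - 36)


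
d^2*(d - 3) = d^3 - 3*d^2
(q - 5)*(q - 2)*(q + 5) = q^3 - 2*q^2 - 25*q + 50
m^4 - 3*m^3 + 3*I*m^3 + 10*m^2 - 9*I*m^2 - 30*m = m*(m - 3)*(m - 2*I)*(m + 5*I)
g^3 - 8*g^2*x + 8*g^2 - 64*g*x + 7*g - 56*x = (g + 1)*(g + 7)*(g - 8*x)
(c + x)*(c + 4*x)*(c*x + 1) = c^3*x + 5*c^2*x^2 + c^2 + 4*c*x^3 + 5*c*x + 4*x^2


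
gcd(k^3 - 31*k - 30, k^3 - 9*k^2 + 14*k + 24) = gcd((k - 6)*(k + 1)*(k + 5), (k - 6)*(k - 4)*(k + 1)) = k^2 - 5*k - 6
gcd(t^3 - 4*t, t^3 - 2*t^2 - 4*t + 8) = t^2 - 4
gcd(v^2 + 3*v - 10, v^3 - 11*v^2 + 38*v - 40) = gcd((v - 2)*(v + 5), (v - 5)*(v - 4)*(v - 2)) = v - 2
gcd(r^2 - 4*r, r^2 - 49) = 1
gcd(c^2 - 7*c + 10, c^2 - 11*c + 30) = c - 5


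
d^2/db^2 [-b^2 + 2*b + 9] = -2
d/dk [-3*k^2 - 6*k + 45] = -6*k - 6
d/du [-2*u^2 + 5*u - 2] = 5 - 4*u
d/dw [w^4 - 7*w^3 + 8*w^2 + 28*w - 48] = 4*w^3 - 21*w^2 + 16*w + 28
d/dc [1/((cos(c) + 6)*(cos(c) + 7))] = (2*cos(c) + 13)*sin(c)/((cos(c) + 6)^2*(cos(c) + 7)^2)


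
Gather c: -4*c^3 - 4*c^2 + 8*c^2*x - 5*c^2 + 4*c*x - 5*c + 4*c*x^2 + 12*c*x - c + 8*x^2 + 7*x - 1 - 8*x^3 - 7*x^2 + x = -4*c^3 + c^2*(8*x - 9) + c*(4*x^2 + 16*x - 6) - 8*x^3 + x^2 + 8*x - 1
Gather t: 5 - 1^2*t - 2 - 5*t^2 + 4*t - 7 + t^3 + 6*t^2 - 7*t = t^3 + t^2 - 4*t - 4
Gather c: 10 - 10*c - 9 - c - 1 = -11*c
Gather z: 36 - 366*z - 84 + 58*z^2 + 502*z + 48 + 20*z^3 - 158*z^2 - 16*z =20*z^3 - 100*z^2 + 120*z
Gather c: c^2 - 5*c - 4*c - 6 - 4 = c^2 - 9*c - 10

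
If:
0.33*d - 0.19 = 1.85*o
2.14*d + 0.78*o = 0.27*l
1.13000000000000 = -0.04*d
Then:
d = -28.25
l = -238.76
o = -5.14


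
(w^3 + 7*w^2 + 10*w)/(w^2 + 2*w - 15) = w*(w + 2)/(w - 3)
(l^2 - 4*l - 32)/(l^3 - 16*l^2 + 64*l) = (l + 4)/(l*(l - 8))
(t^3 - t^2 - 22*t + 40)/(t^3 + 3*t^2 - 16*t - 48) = (t^2 + 3*t - 10)/(t^2 + 7*t + 12)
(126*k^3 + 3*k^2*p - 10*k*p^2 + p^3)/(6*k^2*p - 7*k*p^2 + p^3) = (-21*k^2 - 4*k*p + p^2)/(p*(-k + p))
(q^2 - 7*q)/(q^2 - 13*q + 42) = q/(q - 6)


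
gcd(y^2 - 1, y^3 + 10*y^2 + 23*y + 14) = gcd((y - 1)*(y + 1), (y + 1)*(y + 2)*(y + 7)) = y + 1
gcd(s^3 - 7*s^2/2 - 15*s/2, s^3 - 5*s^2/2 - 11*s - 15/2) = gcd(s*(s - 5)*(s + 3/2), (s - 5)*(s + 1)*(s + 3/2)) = s^2 - 7*s/2 - 15/2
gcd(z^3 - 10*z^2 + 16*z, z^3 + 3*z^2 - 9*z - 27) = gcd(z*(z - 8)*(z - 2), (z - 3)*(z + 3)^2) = 1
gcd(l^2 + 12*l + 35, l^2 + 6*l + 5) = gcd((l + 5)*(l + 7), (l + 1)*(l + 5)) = l + 5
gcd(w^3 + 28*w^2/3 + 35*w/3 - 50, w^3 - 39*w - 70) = w + 5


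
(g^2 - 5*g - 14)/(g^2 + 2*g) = (g - 7)/g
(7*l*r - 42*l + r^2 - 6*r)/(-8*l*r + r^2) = (-7*l*r + 42*l - r^2 + 6*r)/(r*(8*l - r))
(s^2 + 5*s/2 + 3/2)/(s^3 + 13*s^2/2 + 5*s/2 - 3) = (2*s + 3)/(2*s^2 + 11*s - 6)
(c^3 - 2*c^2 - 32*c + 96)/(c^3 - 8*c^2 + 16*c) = (c + 6)/c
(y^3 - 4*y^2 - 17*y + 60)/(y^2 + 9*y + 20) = (y^2 - 8*y + 15)/(y + 5)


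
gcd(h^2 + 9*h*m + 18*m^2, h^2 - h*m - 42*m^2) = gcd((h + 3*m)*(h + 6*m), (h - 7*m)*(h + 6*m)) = h + 6*m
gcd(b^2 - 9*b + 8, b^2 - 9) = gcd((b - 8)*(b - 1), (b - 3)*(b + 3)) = 1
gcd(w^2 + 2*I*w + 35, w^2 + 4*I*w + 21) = w + 7*I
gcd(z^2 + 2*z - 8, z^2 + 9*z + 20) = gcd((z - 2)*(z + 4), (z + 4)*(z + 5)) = z + 4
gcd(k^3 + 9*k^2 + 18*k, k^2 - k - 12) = k + 3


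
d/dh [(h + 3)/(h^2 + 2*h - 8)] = (h^2 + 2*h - 2*(h + 1)*(h + 3) - 8)/(h^2 + 2*h - 8)^2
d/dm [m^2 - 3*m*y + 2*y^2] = 2*m - 3*y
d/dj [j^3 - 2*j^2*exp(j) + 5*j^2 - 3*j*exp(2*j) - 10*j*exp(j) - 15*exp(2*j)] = -2*j^2*exp(j) + 3*j^2 - 6*j*exp(2*j) - 14*j*exp(j) + 10*j - 33*exp(2*j) - 10*exp(j)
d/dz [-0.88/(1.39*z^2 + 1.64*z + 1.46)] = (2.4464*z + 1.4432)/(1.39*z^2 + 1.64*z + 1.46)^2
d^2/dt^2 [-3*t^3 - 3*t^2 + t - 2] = -18*t - 6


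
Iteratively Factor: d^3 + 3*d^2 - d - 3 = (d - 1)*(d^2 + 4*d + 3) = (d - 1)*(d + 3)*(d + 1)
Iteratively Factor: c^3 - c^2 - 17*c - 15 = (c + 3)*(c^2 - 4*c - 5) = (c - 5)*(c + 3)*(c + 1)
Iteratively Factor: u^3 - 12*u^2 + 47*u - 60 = (u - 5)*(u^2 - 7*u + 12) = (u - 5)*(u - 3)*(u - 4)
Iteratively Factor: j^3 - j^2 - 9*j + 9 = (j - 3)*(j^2 + 2*j - 3) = (j - 3)*(j + 3)*(j - 1)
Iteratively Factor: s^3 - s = (s - 1)*(s^2 + s) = s*(s - 1)*(s + 1)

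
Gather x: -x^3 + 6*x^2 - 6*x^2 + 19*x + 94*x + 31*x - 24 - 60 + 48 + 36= -x^3 + 144*x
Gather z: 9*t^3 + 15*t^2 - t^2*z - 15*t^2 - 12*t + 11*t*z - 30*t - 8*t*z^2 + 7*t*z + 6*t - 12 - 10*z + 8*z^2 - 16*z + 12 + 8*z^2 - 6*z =9*t^3 - 36*t + z^2*(16 - 8*t) + z*(-t^2 + 18*t - 32)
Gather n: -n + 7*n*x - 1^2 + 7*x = n*(7*x - 1) + 7*x - 1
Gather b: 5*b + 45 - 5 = 5*b + 40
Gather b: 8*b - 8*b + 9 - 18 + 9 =0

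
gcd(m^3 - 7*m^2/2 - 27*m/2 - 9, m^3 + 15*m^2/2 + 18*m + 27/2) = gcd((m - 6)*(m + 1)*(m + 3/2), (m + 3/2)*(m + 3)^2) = m + 3/2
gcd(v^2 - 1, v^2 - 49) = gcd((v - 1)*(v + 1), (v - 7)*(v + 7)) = 1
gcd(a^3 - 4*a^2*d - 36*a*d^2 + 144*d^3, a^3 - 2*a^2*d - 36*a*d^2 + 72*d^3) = a^2 - 36*d^2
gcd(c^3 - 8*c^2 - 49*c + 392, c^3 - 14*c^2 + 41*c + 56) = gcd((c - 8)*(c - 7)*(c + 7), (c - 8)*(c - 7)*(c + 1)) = c^2 - 15*c + 56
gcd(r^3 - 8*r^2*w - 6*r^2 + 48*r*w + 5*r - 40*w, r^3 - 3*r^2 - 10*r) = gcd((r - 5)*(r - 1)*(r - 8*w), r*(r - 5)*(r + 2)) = r - 5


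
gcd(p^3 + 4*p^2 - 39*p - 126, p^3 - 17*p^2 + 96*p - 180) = p - 6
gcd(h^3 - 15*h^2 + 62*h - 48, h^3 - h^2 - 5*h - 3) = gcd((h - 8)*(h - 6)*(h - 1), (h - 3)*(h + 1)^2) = 1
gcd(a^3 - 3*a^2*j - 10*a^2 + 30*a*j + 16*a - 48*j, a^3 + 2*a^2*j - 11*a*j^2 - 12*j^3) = a - 3*j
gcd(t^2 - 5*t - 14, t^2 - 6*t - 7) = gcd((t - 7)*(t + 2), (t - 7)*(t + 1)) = t - 7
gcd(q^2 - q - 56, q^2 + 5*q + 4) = 1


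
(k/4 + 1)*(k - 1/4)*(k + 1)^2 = k^4/4 + 23*k^3/16 + 15*k^2/8 + 7*k/16 - 1/4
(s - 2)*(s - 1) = s^2 - 3*s + 2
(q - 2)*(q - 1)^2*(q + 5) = q^4 + q^3 - 15*q^2 + 23*q - 10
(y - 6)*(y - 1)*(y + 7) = y^3 - 43*y + 42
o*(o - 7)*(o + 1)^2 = o^4 - 5*o^3 - 13*o^2 - 7*o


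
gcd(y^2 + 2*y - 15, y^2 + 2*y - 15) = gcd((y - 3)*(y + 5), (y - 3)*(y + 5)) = y^2 + 2*y - 15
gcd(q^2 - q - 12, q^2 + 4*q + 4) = 1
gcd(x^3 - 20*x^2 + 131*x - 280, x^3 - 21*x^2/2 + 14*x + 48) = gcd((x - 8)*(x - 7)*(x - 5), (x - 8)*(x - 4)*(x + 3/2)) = x - 8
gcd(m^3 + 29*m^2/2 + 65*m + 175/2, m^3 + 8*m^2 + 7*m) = m + 7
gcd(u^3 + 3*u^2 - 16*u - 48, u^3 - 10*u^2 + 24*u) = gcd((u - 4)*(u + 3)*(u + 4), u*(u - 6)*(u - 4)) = u - 4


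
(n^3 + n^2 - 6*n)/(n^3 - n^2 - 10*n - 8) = n*(-n^2 - n + 6)/(-n^3 + n^2 + 10*n + 8)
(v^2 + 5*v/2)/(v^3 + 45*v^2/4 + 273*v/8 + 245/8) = 4*v/(4*v^2 + 35*v + 49)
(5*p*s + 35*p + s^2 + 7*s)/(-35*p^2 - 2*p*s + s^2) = (-s - 7)/(7*p - s)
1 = 1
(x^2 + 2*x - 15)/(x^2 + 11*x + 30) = (x - 3)/(x + 6)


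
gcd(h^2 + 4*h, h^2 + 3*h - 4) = h + 4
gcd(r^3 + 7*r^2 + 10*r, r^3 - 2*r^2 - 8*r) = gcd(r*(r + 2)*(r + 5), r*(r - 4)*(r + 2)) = r^2 + 2*r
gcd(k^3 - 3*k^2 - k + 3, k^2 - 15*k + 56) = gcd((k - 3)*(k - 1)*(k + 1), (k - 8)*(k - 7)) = 1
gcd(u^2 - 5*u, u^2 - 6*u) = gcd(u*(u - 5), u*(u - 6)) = u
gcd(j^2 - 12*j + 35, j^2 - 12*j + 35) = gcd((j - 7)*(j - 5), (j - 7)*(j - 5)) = j^2 - 12*j + 35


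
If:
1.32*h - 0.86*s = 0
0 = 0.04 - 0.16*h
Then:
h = 0.25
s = 0.38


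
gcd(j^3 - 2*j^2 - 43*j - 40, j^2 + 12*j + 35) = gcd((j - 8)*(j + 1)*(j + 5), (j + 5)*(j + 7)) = j + 5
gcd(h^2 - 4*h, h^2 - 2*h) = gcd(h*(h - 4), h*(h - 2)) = h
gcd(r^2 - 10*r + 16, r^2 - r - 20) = 1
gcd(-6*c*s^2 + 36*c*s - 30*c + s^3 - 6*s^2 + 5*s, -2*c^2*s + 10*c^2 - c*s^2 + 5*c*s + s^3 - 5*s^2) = s - 5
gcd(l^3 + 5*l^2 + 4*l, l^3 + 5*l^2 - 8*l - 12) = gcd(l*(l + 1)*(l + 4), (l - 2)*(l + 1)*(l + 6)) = l + 1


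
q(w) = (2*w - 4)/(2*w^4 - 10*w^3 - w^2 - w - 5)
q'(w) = (2*w - 4)*(-8*w^3 + 30*w^2 + 2*w + 1)/(2*w^4 - 10*w^3 - w^2 - w - 5)^2 + 2/(2*w^4 - 10*w^3 - w^2 - w - 5)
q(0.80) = 0.22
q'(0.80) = -0.55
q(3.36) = -0.02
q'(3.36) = -0.01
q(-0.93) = -1.27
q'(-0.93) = -8.28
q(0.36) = 0.55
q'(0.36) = -0.83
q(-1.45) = -0.20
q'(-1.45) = -0.46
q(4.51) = -0.04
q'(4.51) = -0.06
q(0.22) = 0.66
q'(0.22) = -0.72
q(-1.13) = -0.50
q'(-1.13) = -1.77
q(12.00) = 0.00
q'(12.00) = 0.00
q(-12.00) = 0.00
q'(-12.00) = 0.00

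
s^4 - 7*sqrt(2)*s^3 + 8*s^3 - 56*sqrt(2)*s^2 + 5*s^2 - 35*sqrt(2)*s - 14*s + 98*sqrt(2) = (s - 1)*(s + 2)*(s + 7)*(s - 7*sqrt(2))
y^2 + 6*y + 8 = (y + 2)*(y + 4)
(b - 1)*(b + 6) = b^2 + 5*b - 6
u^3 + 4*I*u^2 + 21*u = u*(u - 3*I)*(u + 7*I)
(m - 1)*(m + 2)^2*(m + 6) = m^4 + 9*m^3 + 18*m^2 - 4*m - 24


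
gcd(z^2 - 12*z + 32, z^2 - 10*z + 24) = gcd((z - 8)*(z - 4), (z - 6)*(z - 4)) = z - 4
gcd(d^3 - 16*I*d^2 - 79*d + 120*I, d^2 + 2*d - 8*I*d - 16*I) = d - 8*I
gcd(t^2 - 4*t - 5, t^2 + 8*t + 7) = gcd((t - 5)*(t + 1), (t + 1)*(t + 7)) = t + 1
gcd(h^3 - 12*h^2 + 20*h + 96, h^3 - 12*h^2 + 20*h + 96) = h^3 - 12*h^2 + 20*h + 96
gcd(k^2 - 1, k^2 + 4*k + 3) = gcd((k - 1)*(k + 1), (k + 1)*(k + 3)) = k + 1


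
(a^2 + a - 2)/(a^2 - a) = (a + 2)/a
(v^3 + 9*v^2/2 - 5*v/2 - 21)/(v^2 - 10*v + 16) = (2*v^2 + 13*v + 21)/(2*(v - 8))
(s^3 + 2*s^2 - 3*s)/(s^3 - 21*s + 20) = s*(s + 3)/(s^2 + s - 20)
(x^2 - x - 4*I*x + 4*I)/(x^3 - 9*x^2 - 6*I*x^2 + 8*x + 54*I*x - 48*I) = (x - 4*I)/(x^2 + x*(-8 - 6*I) + 48*I)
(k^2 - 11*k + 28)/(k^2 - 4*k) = (k - 7)/k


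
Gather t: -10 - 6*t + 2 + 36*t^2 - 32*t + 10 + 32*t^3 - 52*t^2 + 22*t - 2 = 32*t^3 - 16*t^2 - 16*t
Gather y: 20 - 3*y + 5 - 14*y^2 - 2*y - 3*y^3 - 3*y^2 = -3*y^3 - 17*y^2 - 5*y + 25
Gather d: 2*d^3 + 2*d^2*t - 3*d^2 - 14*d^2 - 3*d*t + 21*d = 2*d^3 + d^2*(2*t - 17) + d*(21 - 3*t)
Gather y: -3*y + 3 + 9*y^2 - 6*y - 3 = 9*y^2 - 9*y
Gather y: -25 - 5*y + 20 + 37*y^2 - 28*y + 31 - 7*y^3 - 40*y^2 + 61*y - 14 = -7*y^3 - 3*y^2 + 28*y + 12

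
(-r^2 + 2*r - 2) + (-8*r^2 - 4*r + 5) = -9*r^2 - 2*r + 3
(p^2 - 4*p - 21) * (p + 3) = p^3 - p^2 - 33*p - 63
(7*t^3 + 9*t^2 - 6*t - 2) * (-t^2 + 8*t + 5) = -7*t^5 + 47*t^4 + 113*t^3 - t^2 - 46*t - 10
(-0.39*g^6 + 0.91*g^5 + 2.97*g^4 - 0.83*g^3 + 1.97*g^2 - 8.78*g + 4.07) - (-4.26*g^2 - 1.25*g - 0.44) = -0.39*g^6 + 0.91*g^5 + 2.97*g^4 - 0.83*g^3 + 6.23*g^2 - 7.53*g + 4.51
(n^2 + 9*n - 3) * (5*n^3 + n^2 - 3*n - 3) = 5*n^5 + 46*n^4 - 9*n^3 - 33*n^2 - 18*n + 9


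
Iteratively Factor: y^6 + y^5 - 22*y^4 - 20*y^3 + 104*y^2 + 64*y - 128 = (y + 2)*(y^5 - y^4 - 20*y^3 + 20*y^2 + 64*y - 64) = (y - 2)*(y + 2)*(y^4 + y^3 - 18*y^2 - 16*y + 32) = (y - 4)*(y - 2)*(y + 2)*(y^3 + 5*y^2 + 2*y - 8) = (y - 4)*(y - 2)*(y - 1)*(y + 2)*(y^2 + 6*y + 8) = (y - 4)*(y - 2)*(y - 1)*(y + 2)*(y + 4)*(y + 2)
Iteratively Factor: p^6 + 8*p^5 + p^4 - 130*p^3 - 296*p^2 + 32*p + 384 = (p - 1)*(p^5 + 9*p^4 + 10*p^3 - 120*p^2 - 416*p - 384) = (p - 4)*(p - 1)*(p^4 + 13*p^3 + 62*p^2 + 128*p + 96) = (p - 4)*(p - 1)*(p + 3)*(p^3 + 10*p^2 + 32*p + 32) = (p - 4)*(p - 1)*(p + 3)*(p + 4)*(p^2 + 6*p + 8) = (p - 4)*(p - 1)*(p + 2)*(p + 3)*(p + 4)*(p + 4)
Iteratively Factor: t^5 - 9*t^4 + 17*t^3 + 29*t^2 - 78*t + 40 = (t - 1)*(t^4 - 8*t^3 + 9*t^2 + 38*t - 40) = (t - 1)^2*(t^3 - 7*t^2 + 2*t + 40) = (t - 1)^2*(t + 2)*(t^2 - 9*t + 20) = (t - 5)*(t - 1)^2*(t + 2)*(t - 4)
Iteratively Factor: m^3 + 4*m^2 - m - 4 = (m + 4)*(m^2 - 1) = (m - 1)*(m + 4)*(m + 1)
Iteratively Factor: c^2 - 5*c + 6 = (c - 2)*(c - 3)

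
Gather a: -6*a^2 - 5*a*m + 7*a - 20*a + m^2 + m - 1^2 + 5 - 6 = -6*a^2 + a*(-5*m - 13) + m^2 + m - 2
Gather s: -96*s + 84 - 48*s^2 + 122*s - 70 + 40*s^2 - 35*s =-8*s^2 - 9*s + 14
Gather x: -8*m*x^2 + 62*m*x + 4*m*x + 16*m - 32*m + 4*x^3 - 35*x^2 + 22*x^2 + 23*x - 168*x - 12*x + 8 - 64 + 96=-16*m + 4*x^3 + x^2*(-8*m - 13) + x*(66*m - 157) + 40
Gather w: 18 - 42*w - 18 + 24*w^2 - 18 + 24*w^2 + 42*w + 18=48*w^2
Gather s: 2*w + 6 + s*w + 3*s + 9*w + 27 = s*(w + 3) + 11*w + 33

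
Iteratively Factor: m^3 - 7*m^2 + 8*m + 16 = (m - 4)*(m^2 - 3*m - 4) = (m - 4)^2*(m + 1)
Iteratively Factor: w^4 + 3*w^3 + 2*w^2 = (w + 2)*(w^3 + w^2) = (w + 1)*(w + 2)*(w^2) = w*(w + 1)*(w + 2)*(w)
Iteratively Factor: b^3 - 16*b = (b + 4)*(b^2 - 4*b) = b*(b + 4)*(b - 4)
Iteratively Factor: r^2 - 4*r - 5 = (r - 5)*(r + 1)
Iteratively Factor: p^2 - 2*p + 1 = (p - 1)*(p - 1)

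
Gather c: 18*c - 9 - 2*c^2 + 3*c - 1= -2*c^2 + 21*c - 10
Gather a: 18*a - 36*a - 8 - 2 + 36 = 26 - 18*a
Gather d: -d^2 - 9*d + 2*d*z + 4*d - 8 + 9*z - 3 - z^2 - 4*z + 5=-d^2 + d*(2*z - 5) - z^2 + 5*z - 6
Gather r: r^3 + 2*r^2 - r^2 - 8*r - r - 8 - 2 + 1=r^3 + r^2 - 9*r - 9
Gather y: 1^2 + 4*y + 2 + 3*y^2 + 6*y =3*y^2 + 10*y + 3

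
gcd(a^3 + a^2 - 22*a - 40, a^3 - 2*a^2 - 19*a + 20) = a^2 - a - 20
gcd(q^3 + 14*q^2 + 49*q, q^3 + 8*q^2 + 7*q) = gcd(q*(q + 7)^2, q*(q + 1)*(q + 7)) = q^2 + 7*q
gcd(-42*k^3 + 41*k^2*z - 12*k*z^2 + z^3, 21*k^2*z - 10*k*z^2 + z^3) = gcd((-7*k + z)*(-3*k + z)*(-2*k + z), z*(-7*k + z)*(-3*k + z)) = 21*k^2 - 10*k*z + z^2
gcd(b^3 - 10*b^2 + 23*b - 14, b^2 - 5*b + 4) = b - 1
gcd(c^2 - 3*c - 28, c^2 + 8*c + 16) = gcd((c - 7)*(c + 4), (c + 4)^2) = c + 4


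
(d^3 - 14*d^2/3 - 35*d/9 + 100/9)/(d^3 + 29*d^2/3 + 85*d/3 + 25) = (3*d^2 - 19*d + 20)/(3*(d^2 + 8*d + 15))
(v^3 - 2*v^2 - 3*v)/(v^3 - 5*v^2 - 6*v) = (v - 3)/(v - 6)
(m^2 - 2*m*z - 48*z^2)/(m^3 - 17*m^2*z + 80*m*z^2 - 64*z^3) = (m + 6*z)/(m^2 - 9*m*z + 8*z^2)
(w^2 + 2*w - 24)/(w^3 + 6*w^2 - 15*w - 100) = (w + 6)/(w^2 + 10*w + 25)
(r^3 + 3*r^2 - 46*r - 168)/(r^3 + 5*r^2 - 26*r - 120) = (r - 7)/(r - 5)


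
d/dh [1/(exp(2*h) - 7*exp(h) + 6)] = (7 - 2*exp(h))*exp(h)/(exp(2*h) - 7*exp(h) + 6)^2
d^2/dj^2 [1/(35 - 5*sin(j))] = (sin(j)^2 + 7*sin(j) - 2)/(5*(sin(j) - 7)^3)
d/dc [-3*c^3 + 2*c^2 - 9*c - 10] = -9*c^2 + 4*c - 9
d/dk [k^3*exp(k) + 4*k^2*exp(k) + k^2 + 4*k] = k^3*exp(k) + 7*k^2*exp(k) + 8*k*exp(k) + 2*k + 4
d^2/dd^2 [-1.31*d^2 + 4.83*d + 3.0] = -2.62000000000000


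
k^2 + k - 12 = (k - 3)*(k + 4)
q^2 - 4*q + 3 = (q - 3)*(q - 1)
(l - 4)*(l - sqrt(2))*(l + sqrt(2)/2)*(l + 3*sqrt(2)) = l^4 - 4*l^3 + 5*sqrt(2)*l^3/2 - 10*sqrt(2)*l^2 - 4*l^2 - 3*sqrt(2)*l + 16*l + 12*sqrt(2)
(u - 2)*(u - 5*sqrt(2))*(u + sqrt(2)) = u^3 - 4*sqrt(2)*u^2 - 2*u^2 - 10*u + 8*sqrt(2)*u + 20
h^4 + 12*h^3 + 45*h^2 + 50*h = h*(h + 2)*(h + 5)^2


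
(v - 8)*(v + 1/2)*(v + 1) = v^3 - 13*v^2/2 - 23*v/2 - 4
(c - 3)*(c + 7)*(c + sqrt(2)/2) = c^3 + sqrt(2)*c^2/2 + 4*c^2 - 21*c + 2*sqrt(2)*c - 21*sqrt(2)/2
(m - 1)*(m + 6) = m^2 + 5*m - 6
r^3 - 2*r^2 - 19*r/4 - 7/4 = (r - 7/2)*(r + 1/2)*(r + 1)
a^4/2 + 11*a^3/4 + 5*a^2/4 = a^2*(a/2 + 1/4)*(a + 5)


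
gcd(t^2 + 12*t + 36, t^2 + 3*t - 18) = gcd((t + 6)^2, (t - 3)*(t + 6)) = t + 6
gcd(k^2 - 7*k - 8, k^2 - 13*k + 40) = k - 8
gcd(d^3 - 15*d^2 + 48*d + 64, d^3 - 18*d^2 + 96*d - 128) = d^2 - 16*d + 64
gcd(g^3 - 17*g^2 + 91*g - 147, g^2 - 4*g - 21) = g - 7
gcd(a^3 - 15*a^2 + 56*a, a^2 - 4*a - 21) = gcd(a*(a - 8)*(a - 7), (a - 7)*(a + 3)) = a - 7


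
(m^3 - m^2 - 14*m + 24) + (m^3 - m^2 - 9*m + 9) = 2*m^3 - 2*m^2 - 23*m + 33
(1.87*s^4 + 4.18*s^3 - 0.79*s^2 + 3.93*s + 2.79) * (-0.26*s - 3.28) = -0.4862*s^5 - 7.2204*s^4 - 13.505*s^3 + 1.5694*s^2 - 13.6158*s - 9.1512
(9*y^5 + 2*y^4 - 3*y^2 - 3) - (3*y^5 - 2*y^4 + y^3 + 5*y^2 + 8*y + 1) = 6*y^5 + 4*y^4 - y^3 - 8*y^2 - 8*y - 4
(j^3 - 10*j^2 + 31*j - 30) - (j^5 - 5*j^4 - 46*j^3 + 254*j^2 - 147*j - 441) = -j^5 + 5*j^4 + 47*j^3 - 264*j^2 + 178*j + 411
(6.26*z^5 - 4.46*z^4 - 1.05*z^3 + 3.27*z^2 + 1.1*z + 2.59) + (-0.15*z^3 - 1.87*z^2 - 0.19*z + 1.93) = 6.26*z^5 - 4.46*z^4 - 1.2*z^3 + 1.4*z^2 + 0.91*z + 4.52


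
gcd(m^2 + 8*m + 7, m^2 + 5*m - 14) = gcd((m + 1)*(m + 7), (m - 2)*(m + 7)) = m + 7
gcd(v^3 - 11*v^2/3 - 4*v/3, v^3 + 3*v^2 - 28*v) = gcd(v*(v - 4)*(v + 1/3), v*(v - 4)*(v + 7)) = v^2 - 4*v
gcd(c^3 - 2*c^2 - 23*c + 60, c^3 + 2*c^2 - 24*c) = c - 4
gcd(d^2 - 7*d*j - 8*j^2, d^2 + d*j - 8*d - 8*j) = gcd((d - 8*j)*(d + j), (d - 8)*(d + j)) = d + j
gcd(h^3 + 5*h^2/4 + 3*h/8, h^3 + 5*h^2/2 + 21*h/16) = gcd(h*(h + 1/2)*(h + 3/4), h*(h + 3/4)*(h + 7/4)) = h^2 + 3*h/4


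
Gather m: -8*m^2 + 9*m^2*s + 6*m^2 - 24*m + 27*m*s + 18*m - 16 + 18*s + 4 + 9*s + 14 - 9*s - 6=m^2*(9*s - 2) + m*(27*s - 6) + 18*s - 4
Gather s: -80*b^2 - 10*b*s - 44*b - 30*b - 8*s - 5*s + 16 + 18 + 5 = -80*b^2 - 74*b + s*(-10*b - 13) + 39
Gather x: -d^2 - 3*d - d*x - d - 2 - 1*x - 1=-d^2 - 4*d + x*(-d - 1) - 3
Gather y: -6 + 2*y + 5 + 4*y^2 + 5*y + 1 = 4*y^2 + 7*y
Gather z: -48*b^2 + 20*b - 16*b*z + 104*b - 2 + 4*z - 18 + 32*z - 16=-48*b^2 + 124*b + z*(36 - 16*b) - 36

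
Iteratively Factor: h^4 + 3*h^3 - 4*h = (h + 2)*(h^3 + h^2 - 2*h) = (h - 1)*(h + 2)*(h^2 + 2*h) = (h - 1)*(h + 2)^2*(h)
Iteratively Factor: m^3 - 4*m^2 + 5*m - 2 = (m - 1)*(m^2 - 3*m + 2) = (m - 1)^2*(m - 2)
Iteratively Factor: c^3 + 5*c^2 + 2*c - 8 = (c - 1)*(c^2 + 6*c + 8) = (c - 1)*(c + 4)*(c + 2)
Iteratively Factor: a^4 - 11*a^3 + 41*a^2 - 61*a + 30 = (a - 5)*(a^3 - 6*a^2 + 11*a - 6) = (a - 5)*(a - 1)*(a^2 - 5*a + 6) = (a - 5)*(a - 3)*(a - 1)*(a - 2)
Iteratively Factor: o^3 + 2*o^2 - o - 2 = (o - 1)*(o^2 + 3*o + 2) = (o - 1)*(o + 1)*(o + 2)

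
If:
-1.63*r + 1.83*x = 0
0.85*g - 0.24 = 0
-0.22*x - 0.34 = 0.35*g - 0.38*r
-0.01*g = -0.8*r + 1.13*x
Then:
No Solution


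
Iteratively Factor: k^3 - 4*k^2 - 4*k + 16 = (k + 2)*(k^2 - 6*k + 8) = (k - 4)*(k + 2)*(k - 2)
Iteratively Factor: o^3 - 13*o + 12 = (o - 3)*(o^2 + 3*o - 4) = (o - 3)*(o - 1)*(o + 4)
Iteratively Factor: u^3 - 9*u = (u - 3)*(u^2 + 3*u) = u*(u - 3)*(u + 3)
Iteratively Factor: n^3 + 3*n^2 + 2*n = (n + 1)*(n^2 + 2*n) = n*(n + 1)*(n + 2)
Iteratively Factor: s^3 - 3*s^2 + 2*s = (s - 1)*(s^2 - 2*s) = s*(s - 1)*(s - 2)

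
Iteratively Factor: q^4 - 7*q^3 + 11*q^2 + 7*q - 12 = (q - 3)*(q^3 - 4*q^2 - q + 4) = (q - 3)*(q + 1)*(q^2 - 5*q + 4) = (q - 4)*(q - 3)*(q + 1)*(q - 1)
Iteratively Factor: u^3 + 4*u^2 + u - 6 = (u - 1)*(u^2 + 5*u + 6) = (u - 1)*(u + 3)*(u + 2)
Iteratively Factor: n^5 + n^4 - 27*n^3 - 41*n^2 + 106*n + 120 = (n - 2)*(n^4 + 3*n^3 - 21*n^2 - 83*n - 60) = (n - 2)*(n + 3)*(n^3 - 21*n - 20) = (n - 5)*(n - 2)*(n + 3)*(n^2 + 5*n + 4) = (n - 5)*(n - 2)*(n + 3)*(n + 4)*(n + 1)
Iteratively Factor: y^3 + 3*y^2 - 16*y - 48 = (y - 4)*(y^2 + 7*y + 12) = (y - 4)*(y + 3)*(y + 4)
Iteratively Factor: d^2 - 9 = (d + 3)*(d - 3)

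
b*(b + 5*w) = b^2 + 5*b*w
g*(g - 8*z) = g^2 - 8*g*z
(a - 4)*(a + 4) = a^2 - 16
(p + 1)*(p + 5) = p^2 + 6*p + 5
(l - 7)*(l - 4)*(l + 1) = l^3 - 10*l^2 + 17*l + 28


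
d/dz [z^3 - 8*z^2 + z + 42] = 3*z^2 - 16*z + 1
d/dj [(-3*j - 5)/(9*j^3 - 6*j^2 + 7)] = 3*(-9*j^3 + 6*j^2 + j*(3*j + 5)*(9*j - 4) - 7)/(9*j^3 - 6*j^2 + 7)^2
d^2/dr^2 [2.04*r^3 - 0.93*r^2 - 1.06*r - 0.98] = 12.24*r - 1.86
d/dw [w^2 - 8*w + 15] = 2*w - 8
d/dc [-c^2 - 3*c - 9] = -2*c - 3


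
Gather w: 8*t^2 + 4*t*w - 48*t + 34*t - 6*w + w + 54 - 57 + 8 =8*t^2 - 14*t + w*(4*t - 5) + 5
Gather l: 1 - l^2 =1 - l^2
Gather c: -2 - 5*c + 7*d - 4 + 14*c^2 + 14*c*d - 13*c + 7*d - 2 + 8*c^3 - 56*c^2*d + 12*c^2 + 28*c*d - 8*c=8*c^3 + c^2*(26 - 56*d) + c*(42*d - 26) + 14*d - 8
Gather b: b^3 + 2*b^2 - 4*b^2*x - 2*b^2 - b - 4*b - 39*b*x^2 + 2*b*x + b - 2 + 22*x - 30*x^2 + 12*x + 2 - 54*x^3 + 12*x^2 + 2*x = b^3 - 4*b^2*x + b*(-39*x^2 + 2*x - 4) - 54*x^3 - 18*x^2 + 36*x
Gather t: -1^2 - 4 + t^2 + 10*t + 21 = t^2 + 10*t + 16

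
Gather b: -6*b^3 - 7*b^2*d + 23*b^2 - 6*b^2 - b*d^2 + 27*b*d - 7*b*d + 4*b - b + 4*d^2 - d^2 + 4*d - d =-6*b^3 + b^2*(17 - 7*d) + b*(-d^2 + 20*d + 3) + 3*d^2 + 3*d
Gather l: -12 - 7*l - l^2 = -l^2 - 7*l - 12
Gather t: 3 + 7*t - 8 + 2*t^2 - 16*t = 2*t^2 - 9*t - 5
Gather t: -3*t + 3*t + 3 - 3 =0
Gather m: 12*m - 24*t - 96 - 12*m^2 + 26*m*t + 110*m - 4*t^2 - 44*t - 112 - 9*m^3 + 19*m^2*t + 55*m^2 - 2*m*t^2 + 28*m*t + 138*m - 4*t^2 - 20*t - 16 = -9*m^3 + m^2*(19*t + 43) + m*(-2*t^2 + 54*t + 260) - 8*t^2 - 88*t - 224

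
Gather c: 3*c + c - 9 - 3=4*c - 12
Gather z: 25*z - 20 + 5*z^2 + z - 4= 5*z^2 + 26*z - 24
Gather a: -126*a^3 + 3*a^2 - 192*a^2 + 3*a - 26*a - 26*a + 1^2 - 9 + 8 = -126*a^3 - 189*a^2 - 49*a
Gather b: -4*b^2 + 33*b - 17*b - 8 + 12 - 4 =-4*b^2 + 16*b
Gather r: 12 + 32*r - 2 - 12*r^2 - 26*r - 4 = -12*r^2 + 6*r + 6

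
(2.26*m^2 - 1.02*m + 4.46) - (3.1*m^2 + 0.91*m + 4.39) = -0.84*m^2 - 1.93*m + 0.0700000000000003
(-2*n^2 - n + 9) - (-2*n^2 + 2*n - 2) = 11 - 3*n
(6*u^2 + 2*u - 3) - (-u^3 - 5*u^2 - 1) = u^3 + 11*u^2 + 2*u - 2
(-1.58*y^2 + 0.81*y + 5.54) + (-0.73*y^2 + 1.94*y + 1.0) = -2.31*y^2 + 2.75*y + 6.54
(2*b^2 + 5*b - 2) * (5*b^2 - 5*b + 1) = 10*b^4 + 15*b^3 - 33*b^2 + 15*b - 2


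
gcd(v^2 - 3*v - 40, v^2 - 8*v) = v - 8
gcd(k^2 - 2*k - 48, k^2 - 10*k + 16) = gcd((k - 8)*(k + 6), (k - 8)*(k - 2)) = k - 8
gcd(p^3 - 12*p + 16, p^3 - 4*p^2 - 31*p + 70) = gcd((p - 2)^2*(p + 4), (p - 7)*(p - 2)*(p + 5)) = p - 2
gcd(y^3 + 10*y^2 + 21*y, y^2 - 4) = 1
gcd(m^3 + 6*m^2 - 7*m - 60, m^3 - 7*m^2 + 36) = m - 3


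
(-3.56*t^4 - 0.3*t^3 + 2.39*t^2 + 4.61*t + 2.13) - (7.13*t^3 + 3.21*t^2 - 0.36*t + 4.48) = -3.56*t^4 - 7.43*t^3 - 0.82*t^2 + 4.97*t - 2.35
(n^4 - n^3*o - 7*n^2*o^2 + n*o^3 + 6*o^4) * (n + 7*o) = n^5 + 6*n^4*o - 14*n^3*o^2 - 48*n^2*o^3 + 13*n*o^4 + 42*o^5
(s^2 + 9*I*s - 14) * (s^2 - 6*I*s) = s^4 + 3*I*s^3 + 40*s^2 + 84*I*s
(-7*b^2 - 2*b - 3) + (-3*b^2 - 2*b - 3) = -10*b^2 - 4*b - 6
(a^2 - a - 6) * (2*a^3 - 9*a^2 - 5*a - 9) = 2*a^5 - 11*a^4 - 8*a^3 + 50*a^2 + 39*a + 54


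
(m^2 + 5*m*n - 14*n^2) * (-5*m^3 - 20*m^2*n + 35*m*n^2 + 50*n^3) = -5*m^5 - 45*m^4*n + 5*m^3*n^2 + 505*m^2*n^3 - 240*m*n^4 - 700*n^5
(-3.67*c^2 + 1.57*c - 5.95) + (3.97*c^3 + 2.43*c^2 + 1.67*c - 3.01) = 3.97*c^3 - 1.24*c^2 + 3.24*c - 8.96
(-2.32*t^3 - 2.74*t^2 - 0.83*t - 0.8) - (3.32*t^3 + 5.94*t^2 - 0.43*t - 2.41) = -5.64*t^3 - 8.68*t^2 - 0.4*t + 1.61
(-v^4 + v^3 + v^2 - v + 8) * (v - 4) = -v^5 + 5*v^4 - 3*v^3 - 5*v^2 + 12*v - 32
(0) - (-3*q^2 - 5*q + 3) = 3*q^2 + 5*q - 3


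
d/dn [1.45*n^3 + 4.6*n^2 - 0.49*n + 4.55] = 4.35*n^2 + 9.2*n - 0.49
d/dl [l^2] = 2*l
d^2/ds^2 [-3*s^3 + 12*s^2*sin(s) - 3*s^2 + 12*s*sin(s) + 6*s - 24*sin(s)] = -12*s^2*sin(s) - 12*s*sin(s) + 48*s*cos(s) - 18*s + 48*sin(s) + 24*cos(s) - 6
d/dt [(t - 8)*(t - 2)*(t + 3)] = 3*t^2 - 14*t - 14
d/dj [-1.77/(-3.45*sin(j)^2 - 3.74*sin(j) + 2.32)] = -(12.213*sin(j) + 6.6198)*cos(j)/(3.45*sin(j)^2 + 3.74*sin(j) - 2.32)^2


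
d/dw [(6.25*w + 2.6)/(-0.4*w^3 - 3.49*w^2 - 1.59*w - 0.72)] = (5.0*w^3 + 24.9325*w^2 + 18.148*w - 0.366)/(0.16*w^6 + 2.792*w^5 + 13.4521*w^4 + 11.6742*w^3 + 7.5537*w^2 + 2.2896*w + 0.5184)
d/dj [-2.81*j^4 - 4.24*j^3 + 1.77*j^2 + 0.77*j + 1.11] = -11.24*j^3 - 12.72*j^2 + 3.54*j + 0.77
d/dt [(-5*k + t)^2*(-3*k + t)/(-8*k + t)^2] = (5*k - t)*(2*(-3*k + t)*(5*k - t) + (8*k - t)*(11*k - 3*t))/(8*k - t)^3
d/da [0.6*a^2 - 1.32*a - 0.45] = 1.2*a - 1.32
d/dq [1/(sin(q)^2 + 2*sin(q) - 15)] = -2*(sin(q) + 1)*cos(q)/(sin(q)^2 + 2*sin(q) - 15)^2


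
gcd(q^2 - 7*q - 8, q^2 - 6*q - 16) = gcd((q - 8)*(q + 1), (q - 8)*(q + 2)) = q - 8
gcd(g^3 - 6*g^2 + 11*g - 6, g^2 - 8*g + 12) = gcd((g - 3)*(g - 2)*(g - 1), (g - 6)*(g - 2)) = g - 2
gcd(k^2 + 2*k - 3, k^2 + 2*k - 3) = k^2 + 2*k - 3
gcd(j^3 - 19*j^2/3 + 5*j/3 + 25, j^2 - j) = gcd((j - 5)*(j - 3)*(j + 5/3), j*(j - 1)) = 1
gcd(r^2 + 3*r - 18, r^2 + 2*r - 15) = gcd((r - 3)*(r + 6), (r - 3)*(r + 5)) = r - 3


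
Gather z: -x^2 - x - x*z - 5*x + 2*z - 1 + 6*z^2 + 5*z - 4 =-x^2 - 6*x + 6*z^2 + z*(7 - x) - 5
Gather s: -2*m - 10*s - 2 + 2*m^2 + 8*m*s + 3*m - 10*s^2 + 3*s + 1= 2*m^2 + m - 10*s^2 + s*(8*m - 7) - 1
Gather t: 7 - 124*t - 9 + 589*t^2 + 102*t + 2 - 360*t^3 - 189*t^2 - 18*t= -360*t^3 + 400*t^2 - 40*t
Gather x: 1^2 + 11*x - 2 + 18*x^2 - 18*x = 18*x^2 - 7*x - 1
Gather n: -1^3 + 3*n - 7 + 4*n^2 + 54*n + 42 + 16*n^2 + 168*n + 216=20*n^2 + 225*n + 250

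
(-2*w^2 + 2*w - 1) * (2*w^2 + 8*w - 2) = -4*w^4 - 12*w^3 + 18*w^2 - 12*w + 2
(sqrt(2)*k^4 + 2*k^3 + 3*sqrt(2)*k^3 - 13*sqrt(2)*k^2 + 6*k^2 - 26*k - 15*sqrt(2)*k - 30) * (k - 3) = sqrt(2)*k^5 + 2*k^4 - 22*sqrt(2)*k^3 - 44*k^2 + 24*sqrt(2)*k^2 + 48*k + 45*sqrt(2)*k + 90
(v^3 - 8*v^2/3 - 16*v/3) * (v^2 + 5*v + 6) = v^5 + 7*v^4/3 - 38*v^3/3 - 128*v^2/3 - 32*v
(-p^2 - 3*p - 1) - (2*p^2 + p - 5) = -3*p^2 - 4*p + 4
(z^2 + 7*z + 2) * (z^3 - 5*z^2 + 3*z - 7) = z^5 + 2*z^4 - 30*z^3 + 4*z^2 - 43*z - 14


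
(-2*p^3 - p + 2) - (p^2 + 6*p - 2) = -2*p^3 - p^2 - 7*p + 4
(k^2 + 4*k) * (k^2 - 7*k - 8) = k^4 - 3*k^3 - 36*k^2 - 32*k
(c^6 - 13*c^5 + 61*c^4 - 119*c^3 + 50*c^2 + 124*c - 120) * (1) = c^6 - 13*c^5 + 61*c^4 - 119*c^3 + 50*c^2 + 124*c - 120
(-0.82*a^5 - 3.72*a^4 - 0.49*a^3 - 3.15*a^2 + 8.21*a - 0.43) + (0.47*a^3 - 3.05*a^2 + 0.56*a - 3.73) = -0.82*a^5 - 3.72*a^4 - 0.02*a^3 - 6.2*a^2 + 8.77*a - 4.16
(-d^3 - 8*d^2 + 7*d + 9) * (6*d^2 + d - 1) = -6*d^5 - 49*d^4 + 35*d^3 + 69*d^2 + 2*d - 9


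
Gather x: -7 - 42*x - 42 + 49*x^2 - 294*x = 49*x^2 - 336*x - 49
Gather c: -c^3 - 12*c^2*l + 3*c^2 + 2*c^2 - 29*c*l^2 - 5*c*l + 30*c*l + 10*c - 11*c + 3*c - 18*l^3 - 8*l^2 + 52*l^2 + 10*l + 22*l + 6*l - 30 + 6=-c^3 + c^2*(5 - 12*l) + c*(-29*l^2 + 25*l + 2) - 18*l^3 + 44*l^2 + 38*l - 24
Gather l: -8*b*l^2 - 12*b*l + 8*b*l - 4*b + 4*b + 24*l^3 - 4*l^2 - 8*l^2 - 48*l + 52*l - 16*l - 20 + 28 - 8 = 24*l^3 + l^2*(-8*b - 12) + l*(-4*b - 12)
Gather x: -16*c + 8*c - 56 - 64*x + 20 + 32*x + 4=-8*c - 32*x - 32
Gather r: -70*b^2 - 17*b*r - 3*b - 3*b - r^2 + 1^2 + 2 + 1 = -70*b^2 - 17*b*r - 6*b - r^2 + 4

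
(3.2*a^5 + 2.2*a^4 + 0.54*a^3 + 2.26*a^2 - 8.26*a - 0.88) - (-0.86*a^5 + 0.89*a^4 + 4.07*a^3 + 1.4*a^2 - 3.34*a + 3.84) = 4.06*a^5 + 1.31*a^4 - 3.53*a^3 + 0.86*a^2 - 4.92*a - 4.72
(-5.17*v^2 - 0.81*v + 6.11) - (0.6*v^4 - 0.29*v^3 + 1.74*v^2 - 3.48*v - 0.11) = -0.6*v^4 + 0.29*v^3 - 6.91*v^2 + 2.67*v + 6.22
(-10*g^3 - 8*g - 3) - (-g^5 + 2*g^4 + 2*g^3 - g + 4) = g^5 - 2*g^4 - 12*g^3 - 7*g - 7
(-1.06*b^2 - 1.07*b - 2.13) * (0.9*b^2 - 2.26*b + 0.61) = -0.954*b^4 + 1.4326*b^3 - 0.1454*b^2 + 4.1611*b - 1.2993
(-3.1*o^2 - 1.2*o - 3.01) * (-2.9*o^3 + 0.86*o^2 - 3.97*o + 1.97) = 8.99*o^5 + 0.814*o^4 + 20.004*o^3 - 3.9316*o^2 + 9.5857*o - 5.9297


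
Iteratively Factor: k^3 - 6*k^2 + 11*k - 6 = (k - 1)*(k^2 - 5*k + 6) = (k - 2)*(k - 1)*(k - 3)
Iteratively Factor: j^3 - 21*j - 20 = (j - 5)*(j^2 + 5*j + 4) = (j - 5)*(j + 4)*(j + 1)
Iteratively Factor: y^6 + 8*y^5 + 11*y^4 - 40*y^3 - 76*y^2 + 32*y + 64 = (y + 2)*(y^5 + 6*y^4 - y^3 - 38*y^2 + 32) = (y - 2)*(y + 2)*(y^4 + 8*y^3 + 15*y^2 - 8*y - 16) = (y - 2)*(y + 1)*(y + 2)*(y^3 + 7*y^2 + 8*y - 16) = (y - 2)*(y + 1)*(y + 2)*(y + 4)*(y^2 + 3*y - 4) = (y - 2)*(y - 1)*(y + 1)*(y + 2)*(y + 4)*(y + 4)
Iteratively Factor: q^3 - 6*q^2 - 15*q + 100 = (q + 4)*(q^2 - 10*q + 25) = (q - 5)*(q + 4)*(q - 5)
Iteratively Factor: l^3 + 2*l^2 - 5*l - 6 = (l + 3)*(l^2 - l - 2) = (l + 1)*(l + 3)*(l - 2)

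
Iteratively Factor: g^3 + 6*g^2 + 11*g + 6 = (g + 2)*(g^2 + 4*g + 3) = (g + 2)*(g + 3)*(g + 1)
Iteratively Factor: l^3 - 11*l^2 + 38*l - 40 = (l - 4)*(l^2 - 7*l + 10) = (l - 5)*(l - 4)*(l - 2)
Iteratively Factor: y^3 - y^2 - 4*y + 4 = (y + 2)*(y^2 - 3*y + 2) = (y - 1)*(y + 2)*(y - 2)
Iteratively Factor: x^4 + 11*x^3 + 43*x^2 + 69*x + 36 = (x + 3)*(x^3 + 8*x^2 + 19*x + 12) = (x + 3)^2*(x^2 + 5*x + 4) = (x + 1)*(x + 3)^2*(x + 4)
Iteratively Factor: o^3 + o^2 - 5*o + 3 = (o - 1)*(o^2 + 2*o - 3) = (o - 1)^2*(o + 3)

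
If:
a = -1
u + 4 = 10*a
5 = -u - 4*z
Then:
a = -1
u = -14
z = 9/4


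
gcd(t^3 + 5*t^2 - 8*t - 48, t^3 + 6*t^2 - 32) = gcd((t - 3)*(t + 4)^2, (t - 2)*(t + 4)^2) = t^2 + 8*t + 16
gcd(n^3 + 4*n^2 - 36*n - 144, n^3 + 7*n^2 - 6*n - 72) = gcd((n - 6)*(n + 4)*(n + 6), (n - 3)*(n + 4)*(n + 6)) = n^2 + 10*n + 24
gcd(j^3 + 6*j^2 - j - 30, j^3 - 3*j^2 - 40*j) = j + 5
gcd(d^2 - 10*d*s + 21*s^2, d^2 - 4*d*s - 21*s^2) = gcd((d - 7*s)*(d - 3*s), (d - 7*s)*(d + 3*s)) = -d + 7*s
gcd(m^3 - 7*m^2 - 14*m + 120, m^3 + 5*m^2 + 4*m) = m + 4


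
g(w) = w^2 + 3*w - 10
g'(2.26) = 7.52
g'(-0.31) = 2.38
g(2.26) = 1.89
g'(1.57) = 6.14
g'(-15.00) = -27.00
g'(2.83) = 8.66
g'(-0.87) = 1.26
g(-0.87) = -11.85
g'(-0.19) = 2.62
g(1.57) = -2.83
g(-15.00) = 170.00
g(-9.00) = 44.00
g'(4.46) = 11.92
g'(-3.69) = -4.38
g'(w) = 2*w + 3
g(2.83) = 6.50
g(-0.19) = -10.53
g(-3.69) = -7.45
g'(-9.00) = -15.00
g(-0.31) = -10.83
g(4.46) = 23.27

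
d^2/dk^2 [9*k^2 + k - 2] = 18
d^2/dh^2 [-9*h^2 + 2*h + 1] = -18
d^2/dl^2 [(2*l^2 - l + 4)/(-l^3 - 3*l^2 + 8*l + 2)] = 2*(-2*l^6 + 3*l^5 - 63*l^4 - 155*l^3 - 36*l^2 + 282*l - 304)/(l^9 + 9*l^8 + 3*l^7 - 123*l^6 - 60*l^5 + 618*l^4 - 212*l^3 - 348*l^2 - 96*l - 8)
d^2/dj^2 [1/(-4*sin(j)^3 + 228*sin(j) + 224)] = 3*(-3*sin(j)^6 + 42*sin(j)^4 - 168*sin(j)^3 - 1197*sin(j)^2 + 1176*sin(j) + 2166)/(4*(-sin(j)^3 + 57*sin(j) + 56)^3)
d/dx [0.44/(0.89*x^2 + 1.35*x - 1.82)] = (-0.7832*x - 0.594)/(0.89*x^2 + 1.35*x - 1.82)^2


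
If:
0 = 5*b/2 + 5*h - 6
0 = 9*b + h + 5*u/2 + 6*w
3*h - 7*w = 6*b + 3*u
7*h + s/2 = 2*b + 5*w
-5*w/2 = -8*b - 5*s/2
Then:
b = -84/37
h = 432/185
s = 2352/185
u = -216/37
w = 1008/185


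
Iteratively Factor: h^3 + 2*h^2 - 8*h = (h)*(h^2 + 2*h - 8) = h*(h + 4)*(h - 2)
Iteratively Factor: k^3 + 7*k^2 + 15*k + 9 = (k + 3)*(k^2 + 4*k + 3) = (k + 3)^2*(k + 1)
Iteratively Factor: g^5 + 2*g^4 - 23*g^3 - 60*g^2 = (g + 3)*(g^4 - g^3 - 20*g^2) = (g + 3)*(g + 4)*(g^3 - 5*g^2) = (g - 5)*(g + 3)*(g + 4)*(g^2) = g*(g - 5)*(g + 3)*(g + 4)*(g)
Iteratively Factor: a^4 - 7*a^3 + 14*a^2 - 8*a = (a - 4)*(a^3 - 3*a^2 + 2*a) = (a - 4)*(a - 2)*(a^2 - a) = a*(a - 4)*(a - 2)*(a - 1)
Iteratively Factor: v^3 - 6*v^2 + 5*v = (v - 5)*(v^2 - v) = v*(v - 5)*(v - 1)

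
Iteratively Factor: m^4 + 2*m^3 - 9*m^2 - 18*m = (m + 3)*(m^3 - m^2 - 6*m) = m*(m + 3)*(m^2 - m - 6) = m*(m + 2)*(m + 3)*(m - 3)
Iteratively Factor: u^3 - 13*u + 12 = (u + 4)*(u^2 - 4*u + 3) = (u - 1)*(u + 4)*(u - 3)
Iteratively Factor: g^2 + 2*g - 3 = (g + 3)*(g - 1)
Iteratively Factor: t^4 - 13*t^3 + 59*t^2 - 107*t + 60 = (t - 4)*(t^3 - 9*t^2 + 23*t - 15) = (t - 4)*(t - 1)*(t^2 - 8*t + 15) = (t - 4)*(t - 3)*(t - 1)*(t - 5)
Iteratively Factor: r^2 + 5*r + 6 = (r + 3)*(r + 2)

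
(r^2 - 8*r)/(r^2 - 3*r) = (r - 8)/(r - 3)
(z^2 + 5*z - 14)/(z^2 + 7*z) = (z - 2)/z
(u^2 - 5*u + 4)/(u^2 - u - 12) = (u - 1)/(u + 3)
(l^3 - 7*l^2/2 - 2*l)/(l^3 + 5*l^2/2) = (2*l^2 - 7*l - 4)/(l*(2*l + 5))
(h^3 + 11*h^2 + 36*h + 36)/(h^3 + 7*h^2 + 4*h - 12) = (h + 3)/(h - 1)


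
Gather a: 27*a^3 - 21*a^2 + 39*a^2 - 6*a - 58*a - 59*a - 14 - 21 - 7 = 27*a^3 + 18*a^2 - 123*a - 42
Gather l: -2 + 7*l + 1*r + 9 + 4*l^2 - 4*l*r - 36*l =4*l^2 + l*(-4*r - 29) + r + 7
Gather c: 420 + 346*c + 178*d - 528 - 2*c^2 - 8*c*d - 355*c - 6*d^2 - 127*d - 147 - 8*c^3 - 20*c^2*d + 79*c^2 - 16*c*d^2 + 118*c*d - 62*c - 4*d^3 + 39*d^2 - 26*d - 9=-8*c^3 + c^2*(77 - 20*d) + c*(-16*d^2 + 110*d - 71) - 4*d^3 + 33*d^2 + 25*d - 264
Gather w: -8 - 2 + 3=-7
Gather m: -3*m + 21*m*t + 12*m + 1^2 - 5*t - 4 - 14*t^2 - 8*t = m*(21*t + 9) - 14*t^2 - 13*t - 3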